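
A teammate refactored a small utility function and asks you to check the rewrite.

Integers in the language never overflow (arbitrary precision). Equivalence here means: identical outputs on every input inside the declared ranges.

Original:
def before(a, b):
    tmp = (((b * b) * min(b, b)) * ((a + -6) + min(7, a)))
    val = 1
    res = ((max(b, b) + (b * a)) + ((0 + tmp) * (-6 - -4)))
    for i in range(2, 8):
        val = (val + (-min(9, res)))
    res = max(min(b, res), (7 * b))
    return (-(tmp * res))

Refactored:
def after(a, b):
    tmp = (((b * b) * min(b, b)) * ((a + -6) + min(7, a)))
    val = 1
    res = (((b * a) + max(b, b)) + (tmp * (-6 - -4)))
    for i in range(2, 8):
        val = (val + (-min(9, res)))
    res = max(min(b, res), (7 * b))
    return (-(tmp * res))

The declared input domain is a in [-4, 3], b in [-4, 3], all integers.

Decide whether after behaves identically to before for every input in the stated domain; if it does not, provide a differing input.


The two versions differ — the changes include arithmetic usage differs, and constant usage differs.
Tracing a=3, b=-3: before: tmp=0, then val=1, then res=-12, then (i=2), then val=13, then (i=3), then val=25, then (i=4), then val=37, then (i=5), then val=49, then (i=6), then val=61, then (i=7), then val=73, then res=-12, then returns 0 | after: tmp=0, then val=1, then res=-12, then (i=2), then val=13, then (i=3), then val=25, then (i=4), then val=37, then (i=5), then val=49, then (i=6), then val=61, then (i=7), then val=73, then res=-12, then returns 0 — matching result 0.
Across all 64 domain points the two functions coincide.
verdict: equivalent


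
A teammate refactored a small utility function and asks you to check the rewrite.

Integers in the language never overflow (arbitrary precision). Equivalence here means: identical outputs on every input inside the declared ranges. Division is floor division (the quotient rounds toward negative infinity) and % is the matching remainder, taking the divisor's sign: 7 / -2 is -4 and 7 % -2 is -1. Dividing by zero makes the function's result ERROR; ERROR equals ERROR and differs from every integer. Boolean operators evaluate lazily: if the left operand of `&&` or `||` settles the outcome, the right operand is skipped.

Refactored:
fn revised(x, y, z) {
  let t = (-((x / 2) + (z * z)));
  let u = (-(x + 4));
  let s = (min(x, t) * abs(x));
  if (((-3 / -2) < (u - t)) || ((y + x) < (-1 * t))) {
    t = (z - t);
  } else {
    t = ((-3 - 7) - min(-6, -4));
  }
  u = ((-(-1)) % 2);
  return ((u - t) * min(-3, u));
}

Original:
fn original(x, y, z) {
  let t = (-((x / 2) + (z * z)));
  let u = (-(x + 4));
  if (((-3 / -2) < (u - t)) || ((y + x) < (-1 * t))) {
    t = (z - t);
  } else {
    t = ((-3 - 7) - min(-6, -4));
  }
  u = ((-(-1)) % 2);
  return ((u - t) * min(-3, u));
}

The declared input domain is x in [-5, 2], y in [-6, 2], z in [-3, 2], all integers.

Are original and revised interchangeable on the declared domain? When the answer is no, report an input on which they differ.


Comparing the listings, the differences include: statement counts differ; local variable names differ; min/max/abs usage differs; arithmetic usage differs.
Spot check at x=-5, y=-1, z=-2 — original: t := -1 | u := 1 | (((-3 / -2) < (u - t)) || ((y + x) < (-1 * t))): true | t := -1 | u := 1 | result -6. revised: t := -1 | u := 1 | s := -25 | (((-3 / -2) < (u - t)) || ((y + x) < (-1 * t))): true | t := -1 | u := 1 | result -6. Both give -6.
Checked all 432 inputs in the declared domain: the outputs agree on every one.
verdict: equivalent


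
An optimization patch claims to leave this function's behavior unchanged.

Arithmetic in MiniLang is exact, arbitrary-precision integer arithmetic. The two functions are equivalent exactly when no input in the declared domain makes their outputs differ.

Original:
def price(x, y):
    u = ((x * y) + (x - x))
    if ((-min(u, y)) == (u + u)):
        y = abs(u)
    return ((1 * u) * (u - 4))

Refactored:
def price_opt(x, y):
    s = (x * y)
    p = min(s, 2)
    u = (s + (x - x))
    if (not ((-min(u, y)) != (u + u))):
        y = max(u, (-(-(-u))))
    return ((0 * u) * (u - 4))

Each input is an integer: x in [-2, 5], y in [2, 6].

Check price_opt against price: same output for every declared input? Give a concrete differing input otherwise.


Try x=-2, y=2.
price: u = -4; ((-min(u, y)) == (u + u)) -> false; return 32
price_opt: s = -4; p = -4; u = -4; (not ((-min(u, y)) != (u + u))) -> false; return 0
32 vs 0 — the two versions disagree here.
verdict: not equivalent; witness: x=-2, y=2


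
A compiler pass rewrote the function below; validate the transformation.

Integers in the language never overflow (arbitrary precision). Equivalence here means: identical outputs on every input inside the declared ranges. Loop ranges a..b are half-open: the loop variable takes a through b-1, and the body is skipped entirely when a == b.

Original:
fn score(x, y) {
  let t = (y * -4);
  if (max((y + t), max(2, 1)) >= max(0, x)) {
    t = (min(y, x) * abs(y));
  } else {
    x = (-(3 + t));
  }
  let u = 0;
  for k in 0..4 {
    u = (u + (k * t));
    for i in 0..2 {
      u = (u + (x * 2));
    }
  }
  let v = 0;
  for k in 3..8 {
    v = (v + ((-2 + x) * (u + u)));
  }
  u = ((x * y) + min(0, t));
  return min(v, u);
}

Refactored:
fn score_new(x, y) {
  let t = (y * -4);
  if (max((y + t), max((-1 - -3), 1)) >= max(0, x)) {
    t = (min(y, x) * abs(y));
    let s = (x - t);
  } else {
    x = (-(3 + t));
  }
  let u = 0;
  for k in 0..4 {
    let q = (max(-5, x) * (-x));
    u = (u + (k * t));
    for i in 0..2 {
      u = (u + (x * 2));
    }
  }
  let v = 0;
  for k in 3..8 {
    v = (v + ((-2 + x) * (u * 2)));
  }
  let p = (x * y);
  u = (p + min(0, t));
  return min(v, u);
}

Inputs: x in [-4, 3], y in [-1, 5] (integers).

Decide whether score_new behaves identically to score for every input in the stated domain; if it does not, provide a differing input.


Differences: min/max/abs usage differs; local variable names differ; constant usage differs; arithmetic usage differs; statement counts differ — yet all 56 inputs agree.
verdict: equivalent


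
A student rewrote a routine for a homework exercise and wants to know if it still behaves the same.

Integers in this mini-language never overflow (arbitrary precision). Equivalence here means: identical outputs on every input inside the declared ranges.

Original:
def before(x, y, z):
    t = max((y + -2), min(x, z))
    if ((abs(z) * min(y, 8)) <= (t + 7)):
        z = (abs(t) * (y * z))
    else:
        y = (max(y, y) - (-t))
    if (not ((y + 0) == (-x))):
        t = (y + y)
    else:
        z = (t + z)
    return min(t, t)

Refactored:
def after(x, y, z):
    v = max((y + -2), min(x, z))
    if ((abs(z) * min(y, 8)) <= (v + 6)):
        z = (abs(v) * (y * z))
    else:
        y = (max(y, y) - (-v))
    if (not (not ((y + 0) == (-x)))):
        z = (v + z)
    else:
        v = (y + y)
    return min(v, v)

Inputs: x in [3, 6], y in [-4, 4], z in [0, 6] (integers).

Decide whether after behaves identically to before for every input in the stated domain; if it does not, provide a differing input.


Not equivalent: x=3, y=2, z=5 separates them (4 vs 10).
before: t := 3 | ((abs(z) * min(y, 8)) <= (t + 7)): true | z := 30 | (not ((y + 0) == (-x))): true | t := 4 | result 4
after: v := 3 | ((abs(z) * min(y, 8)) <= (v + 6)): false | y := 5 | (not (not ((y + 0) == (-x)))): false | v := 10 | result 10
verdict: not equivalent; witness: x=3, y=2, z=5


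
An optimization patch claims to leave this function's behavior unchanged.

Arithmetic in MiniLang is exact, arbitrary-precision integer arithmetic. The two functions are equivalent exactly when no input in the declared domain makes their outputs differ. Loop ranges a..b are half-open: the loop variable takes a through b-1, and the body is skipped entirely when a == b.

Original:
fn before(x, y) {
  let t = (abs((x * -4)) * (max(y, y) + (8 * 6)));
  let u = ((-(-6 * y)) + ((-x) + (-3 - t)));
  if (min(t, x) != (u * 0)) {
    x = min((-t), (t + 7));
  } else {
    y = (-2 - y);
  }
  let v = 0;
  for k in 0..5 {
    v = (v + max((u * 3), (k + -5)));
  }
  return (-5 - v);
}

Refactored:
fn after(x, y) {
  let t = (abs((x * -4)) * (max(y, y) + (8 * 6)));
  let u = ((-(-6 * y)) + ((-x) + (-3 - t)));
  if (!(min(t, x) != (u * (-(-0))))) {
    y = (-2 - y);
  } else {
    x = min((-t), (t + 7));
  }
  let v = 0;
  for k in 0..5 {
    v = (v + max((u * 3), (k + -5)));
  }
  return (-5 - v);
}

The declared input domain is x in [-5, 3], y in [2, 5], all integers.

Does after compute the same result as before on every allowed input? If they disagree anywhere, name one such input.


Differences: boolean connective usage differs — yet all 36 inputs agree.
verdict: equivalent


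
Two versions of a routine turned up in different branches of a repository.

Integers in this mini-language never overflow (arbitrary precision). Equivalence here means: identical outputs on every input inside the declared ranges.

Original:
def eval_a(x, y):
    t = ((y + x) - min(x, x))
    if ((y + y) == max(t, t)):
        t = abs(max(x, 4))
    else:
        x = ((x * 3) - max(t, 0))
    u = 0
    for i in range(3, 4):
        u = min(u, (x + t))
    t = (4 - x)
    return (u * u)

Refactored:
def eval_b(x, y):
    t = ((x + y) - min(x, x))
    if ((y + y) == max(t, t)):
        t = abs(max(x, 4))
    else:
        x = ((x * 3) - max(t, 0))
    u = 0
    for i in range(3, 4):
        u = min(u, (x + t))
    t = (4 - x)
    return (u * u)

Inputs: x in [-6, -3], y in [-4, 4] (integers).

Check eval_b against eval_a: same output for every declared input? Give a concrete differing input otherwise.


The two versions differ — the changes include same computation, different form.
As a probe, take x=-6, y=-2: eval_a runs t = -2; ((y + y) == max(t, t)) -> false; x = -18; u = 0; [i=3]; u = -20; t = 22; return 400; eval_b runs t = -2; ((y + y) == max(t, t)) -> false; x = -18; u = 0; [i=3]; u = -20; t = 22; return 400; both end at 400.
An exhaustive pass over the 36 declared inputs shows identical outputs.
verdict: equivalent


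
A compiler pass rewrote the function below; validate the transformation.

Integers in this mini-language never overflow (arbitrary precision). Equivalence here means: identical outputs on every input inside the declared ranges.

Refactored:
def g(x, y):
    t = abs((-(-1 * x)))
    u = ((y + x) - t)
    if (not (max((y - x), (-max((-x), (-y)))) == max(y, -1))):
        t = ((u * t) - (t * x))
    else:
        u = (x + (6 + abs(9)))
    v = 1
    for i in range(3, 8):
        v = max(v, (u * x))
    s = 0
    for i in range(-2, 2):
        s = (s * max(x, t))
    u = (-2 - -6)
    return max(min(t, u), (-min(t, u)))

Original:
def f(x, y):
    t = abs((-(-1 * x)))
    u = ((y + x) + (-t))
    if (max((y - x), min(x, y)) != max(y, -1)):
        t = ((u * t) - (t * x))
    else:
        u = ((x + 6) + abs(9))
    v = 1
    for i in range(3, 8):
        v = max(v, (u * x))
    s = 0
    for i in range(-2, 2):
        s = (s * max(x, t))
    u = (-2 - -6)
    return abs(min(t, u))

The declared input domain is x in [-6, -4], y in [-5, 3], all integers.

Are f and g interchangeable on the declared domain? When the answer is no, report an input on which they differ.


The two versions differ — the changes include comparison usage differs, boolean connective usage differs, arithmetic usage differs, min/max/abs usage differs.
Tracing x=-5, y=0: f: t=5, then u=-10, then (max((y - x), min(x, y)) != max(y, -1)) is true, then t=-25, then v=1, then (i=3), then v=50, then (i=4), then v=50, then (i=5), then v=50, then (i=6), then v=50, then (i=7), then v=50, then s=0, then (i=-2), then s=0, then (i=-1), then s=0, then (i=0), then s=0, then (i=1), then s=0, then u=4, then returns 25 | g: t=5, then u=-10, then (not (max((y - x), (-max((-x), (-y)))) == max(y, -1))) is true, then t=-25, then v=1, then (i=3), then v=50, then (i=4), then v=50, then (i=5), then v=50, then (i=6), then v=50, then (i=7), then v=50, then s=0, then (i=-2), then s=0, then (i=-1), then s=0, then (i=0), then s=0, then (i=1), then s=0, then u=4, then returns 25 — matching result 25.
Checked all 27 inputs in the declared domain: the outputs agree on every one.
verdict: equivalent


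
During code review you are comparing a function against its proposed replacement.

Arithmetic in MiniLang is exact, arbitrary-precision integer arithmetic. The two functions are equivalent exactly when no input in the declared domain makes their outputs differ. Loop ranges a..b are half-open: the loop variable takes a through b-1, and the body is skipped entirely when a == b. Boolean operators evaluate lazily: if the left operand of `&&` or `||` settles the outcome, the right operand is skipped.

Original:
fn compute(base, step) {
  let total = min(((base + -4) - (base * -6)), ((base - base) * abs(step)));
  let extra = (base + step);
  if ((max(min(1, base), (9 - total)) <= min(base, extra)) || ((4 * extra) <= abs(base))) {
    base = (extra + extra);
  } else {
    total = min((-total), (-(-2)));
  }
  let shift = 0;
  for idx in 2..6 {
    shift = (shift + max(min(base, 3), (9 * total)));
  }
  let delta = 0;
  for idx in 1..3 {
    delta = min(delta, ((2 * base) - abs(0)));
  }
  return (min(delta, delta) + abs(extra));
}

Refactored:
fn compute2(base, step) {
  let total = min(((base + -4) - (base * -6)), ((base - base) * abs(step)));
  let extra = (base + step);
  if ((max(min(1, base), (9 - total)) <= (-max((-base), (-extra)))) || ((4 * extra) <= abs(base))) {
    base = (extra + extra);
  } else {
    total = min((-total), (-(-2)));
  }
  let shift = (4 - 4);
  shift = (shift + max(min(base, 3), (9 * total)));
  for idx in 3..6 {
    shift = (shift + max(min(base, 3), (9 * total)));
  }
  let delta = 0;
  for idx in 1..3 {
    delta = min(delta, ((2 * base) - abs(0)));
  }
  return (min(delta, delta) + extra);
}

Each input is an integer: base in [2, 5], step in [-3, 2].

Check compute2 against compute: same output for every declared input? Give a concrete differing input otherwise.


At base=2, step=-3: compute gives -3, compute2 gives -5.
verdict: not equivalent; witness: base=2, step=-3


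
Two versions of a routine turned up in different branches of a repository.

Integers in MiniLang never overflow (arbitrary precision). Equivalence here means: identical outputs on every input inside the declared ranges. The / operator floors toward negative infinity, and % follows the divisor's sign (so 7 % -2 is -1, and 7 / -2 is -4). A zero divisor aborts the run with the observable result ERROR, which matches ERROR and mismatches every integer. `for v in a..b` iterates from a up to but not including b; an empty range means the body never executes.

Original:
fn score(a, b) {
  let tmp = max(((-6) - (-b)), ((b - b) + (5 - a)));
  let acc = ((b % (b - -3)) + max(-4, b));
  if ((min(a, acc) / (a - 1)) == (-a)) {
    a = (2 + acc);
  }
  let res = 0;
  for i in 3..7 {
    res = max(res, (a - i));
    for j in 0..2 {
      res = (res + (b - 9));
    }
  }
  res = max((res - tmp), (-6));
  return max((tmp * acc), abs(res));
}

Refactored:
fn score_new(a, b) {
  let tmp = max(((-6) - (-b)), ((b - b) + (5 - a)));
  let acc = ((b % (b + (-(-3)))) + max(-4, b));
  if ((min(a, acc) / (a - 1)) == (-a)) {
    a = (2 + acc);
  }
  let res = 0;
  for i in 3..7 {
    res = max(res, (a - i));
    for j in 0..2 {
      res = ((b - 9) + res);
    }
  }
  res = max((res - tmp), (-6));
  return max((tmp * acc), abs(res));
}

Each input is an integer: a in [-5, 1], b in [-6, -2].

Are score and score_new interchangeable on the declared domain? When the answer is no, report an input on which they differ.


Changes here: arithmetic usage differs; the full 35-point sweep finds no disagreement.
verdict: equivalent


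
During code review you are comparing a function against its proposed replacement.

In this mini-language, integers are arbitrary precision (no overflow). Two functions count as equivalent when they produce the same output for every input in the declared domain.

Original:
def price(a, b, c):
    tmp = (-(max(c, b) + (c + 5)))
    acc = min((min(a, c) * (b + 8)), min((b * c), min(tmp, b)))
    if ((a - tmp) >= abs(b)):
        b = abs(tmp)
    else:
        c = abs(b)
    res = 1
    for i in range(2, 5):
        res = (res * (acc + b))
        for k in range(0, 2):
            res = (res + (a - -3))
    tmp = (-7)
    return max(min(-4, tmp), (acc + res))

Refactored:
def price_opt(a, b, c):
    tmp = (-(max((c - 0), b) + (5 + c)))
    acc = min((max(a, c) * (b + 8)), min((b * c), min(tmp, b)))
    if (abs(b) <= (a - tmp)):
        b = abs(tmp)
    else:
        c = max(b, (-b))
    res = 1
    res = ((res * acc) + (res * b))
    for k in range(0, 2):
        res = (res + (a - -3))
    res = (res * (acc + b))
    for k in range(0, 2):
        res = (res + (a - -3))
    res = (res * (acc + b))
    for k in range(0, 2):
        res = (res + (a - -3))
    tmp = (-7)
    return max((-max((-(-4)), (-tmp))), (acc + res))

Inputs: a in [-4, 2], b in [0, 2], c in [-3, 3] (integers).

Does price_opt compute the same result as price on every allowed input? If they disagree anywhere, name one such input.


The rewrite breaks on a=-3, b=0, c=0, where the results are -7 and -5.
price: tmp=-5, then acc=-24, then ((a - tmp) >= abs(b)) is true, then b=5, then res=1, then (i=2), then res=-19, then (k=0), then res=-19, then (k=1), then res=-19, then (i=3), then res=361, then (k=0), then res=361, then (k=1), then res=361, then (i=4), then res=-6859, then (k=0), then res=-6859, then (k=1), then res=-6859, then tmp=-7, then returns -7
price_opt: tmp=-5, then acc=-5, then (abs(b) <= (a - tmp)) is true, then b=5, then res=1, then res=0, then (k=0), then res=0, then (k=1), then res=0, then res=0, then (k=0), then res=0, then (k=1), then res=0, then res=0, then (k=0), then res=0, then (k=1), then res=0, then tmp=-7, then returns -5
verdict: not equivalent; witness: a=-3, b=0, c=0


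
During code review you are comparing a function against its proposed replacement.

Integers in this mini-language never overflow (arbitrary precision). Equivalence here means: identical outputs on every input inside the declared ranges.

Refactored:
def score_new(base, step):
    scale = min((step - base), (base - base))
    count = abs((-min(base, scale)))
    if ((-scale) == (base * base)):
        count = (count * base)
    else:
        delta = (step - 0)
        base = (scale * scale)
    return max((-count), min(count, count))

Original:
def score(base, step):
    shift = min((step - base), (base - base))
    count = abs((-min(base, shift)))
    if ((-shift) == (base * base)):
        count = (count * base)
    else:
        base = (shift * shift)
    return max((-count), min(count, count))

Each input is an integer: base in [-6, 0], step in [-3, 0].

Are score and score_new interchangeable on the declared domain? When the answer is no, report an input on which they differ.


Comparing the listings, the differences include: statement counts differ; arithmetic usage differs; constant usage differs; local variable names differ.
As a probe, take base=-5, step=0: score runs shift = 0; count = 5; ((-shift) == (base * base)) -> false; base = 0; return 5; score_new runs scale = 0; count = 5; ((-scale) == (base * base)) -> false; delta = 0; base = 0; return 5; both end at 5.
Across all 28 domain points the two functions coincide.
verdict: equivalent


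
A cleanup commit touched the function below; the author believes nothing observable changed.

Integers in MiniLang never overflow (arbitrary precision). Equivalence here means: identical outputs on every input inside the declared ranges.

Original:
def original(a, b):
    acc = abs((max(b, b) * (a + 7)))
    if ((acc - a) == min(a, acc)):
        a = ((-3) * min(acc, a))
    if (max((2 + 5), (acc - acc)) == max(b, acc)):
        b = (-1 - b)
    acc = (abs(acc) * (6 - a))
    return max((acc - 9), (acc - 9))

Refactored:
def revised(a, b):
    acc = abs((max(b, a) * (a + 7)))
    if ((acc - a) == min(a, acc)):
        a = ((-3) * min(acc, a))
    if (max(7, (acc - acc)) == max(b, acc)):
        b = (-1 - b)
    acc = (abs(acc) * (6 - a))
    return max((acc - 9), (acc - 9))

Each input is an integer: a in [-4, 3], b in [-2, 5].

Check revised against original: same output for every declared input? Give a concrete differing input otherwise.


a=-1, b=-2 yields 75 from original but 33 from revised.
verdict: not equivalent; witness: a=-1, b=-2


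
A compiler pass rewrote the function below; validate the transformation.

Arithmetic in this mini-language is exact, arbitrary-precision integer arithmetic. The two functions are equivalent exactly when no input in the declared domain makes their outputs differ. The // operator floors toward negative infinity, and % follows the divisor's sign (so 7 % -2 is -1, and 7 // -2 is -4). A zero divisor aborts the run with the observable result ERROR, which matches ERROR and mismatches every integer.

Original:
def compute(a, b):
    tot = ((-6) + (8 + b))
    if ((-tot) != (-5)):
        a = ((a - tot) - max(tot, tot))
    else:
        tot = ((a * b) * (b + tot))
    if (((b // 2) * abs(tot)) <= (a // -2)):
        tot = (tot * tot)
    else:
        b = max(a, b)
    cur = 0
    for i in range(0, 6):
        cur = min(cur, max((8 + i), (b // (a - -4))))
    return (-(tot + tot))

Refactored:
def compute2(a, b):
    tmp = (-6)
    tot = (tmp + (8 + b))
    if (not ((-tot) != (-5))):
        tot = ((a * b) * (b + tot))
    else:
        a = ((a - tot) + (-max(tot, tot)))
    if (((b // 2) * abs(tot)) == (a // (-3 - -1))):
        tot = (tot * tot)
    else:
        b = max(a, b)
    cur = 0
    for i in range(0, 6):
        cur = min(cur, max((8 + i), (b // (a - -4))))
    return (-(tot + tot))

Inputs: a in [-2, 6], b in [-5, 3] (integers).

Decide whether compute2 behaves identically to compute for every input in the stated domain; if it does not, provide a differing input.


On input a=-2, b=-5, compute returns -18 while compute2 returns 6.
verdict: not equivalent; witness: a=-2, b=-5


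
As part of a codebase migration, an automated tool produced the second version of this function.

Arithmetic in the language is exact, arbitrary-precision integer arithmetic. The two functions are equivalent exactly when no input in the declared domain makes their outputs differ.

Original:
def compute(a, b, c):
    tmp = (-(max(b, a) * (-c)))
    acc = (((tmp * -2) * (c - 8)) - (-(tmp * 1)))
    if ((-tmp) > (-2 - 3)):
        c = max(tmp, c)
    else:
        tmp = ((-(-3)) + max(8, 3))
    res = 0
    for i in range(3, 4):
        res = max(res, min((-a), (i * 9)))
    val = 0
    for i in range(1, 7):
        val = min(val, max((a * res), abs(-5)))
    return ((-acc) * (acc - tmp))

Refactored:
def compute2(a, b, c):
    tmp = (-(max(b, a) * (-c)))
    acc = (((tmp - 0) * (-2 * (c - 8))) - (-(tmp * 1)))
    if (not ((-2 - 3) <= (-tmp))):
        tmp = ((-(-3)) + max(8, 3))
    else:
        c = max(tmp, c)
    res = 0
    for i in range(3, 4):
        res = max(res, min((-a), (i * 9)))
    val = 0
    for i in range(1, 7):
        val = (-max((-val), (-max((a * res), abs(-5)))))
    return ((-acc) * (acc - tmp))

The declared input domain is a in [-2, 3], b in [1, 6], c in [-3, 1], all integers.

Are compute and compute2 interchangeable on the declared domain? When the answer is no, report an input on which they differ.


The rewrite breaks on a=-2, b=5, c=1, where the results are -4800 and -5250.
compute: tmp = 5; acc = 75; ((-tmp) > (-2 - 3)) -> false; tmp = 11; res = 0; [i=3]; res = 2; val = 0; [i=1]; val = 0; [i=2]; val = 0; [i=3]; val = 0; [i=4]; val = 0; [i=5]; val = 0; [i=6]; val = 0; return -4800
compute2: tmp = 5; acc = 75; (not ((-2 - 3) <= (-tmp))) -> false; c = 5; res = 0; [i=3]; res = 2; val = 0; [i=1]; val = 0; [i=2]; val = 0; [i=3]; val = 0; [i=4]; val = 0; [i=5]; val = 0; [i=6]; val = 0; return -5250
verdict: not equivalent; witness: a=-2, b=5, c=1


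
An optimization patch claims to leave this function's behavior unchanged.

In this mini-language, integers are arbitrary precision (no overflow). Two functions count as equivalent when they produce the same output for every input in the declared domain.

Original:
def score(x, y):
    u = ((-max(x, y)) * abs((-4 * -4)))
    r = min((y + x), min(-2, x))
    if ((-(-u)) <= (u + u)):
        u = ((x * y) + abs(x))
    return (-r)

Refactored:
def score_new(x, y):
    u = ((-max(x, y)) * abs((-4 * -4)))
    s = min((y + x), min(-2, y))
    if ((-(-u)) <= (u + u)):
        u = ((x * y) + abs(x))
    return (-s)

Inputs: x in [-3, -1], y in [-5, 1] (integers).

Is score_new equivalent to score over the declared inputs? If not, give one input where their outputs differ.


There is a counterexample at x=-3, y=1: 3 on one side, 2 on the other.
score: u := -16 | r := -3 | ((-(-u)) <= (u + u)): false | result 3
score_new: u := -16 | s := -2 | ((-(-u)) <= (u + u)): false | result 2
verdict: not equivalent; witness: x=-3, y=1


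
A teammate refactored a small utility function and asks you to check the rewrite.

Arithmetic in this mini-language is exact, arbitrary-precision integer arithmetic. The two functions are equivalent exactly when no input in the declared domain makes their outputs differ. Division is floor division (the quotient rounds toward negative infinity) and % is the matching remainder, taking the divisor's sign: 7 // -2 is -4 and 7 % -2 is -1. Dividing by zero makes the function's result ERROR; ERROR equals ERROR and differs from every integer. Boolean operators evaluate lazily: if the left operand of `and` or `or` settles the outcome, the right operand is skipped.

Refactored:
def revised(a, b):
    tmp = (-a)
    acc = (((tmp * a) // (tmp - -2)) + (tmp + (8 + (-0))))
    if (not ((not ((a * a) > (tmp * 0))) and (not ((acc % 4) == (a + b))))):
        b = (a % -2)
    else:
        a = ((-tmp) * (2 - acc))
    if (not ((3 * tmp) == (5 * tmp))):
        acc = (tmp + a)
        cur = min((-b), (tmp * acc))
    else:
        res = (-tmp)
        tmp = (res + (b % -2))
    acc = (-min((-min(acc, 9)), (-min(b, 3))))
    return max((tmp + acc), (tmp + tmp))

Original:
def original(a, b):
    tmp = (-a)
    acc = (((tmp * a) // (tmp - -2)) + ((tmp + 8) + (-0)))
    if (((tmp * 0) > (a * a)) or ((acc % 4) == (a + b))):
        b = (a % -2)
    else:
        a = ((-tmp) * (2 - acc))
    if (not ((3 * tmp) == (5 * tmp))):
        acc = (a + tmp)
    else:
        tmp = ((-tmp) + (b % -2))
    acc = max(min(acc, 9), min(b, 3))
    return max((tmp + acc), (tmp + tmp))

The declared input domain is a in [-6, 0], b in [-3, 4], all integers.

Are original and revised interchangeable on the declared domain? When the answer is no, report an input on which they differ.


Take a=-6, b=-3.
original: tmp = 6; acc = 9; (((tmp * 0) > (a * a)) or ((acc % 4) == (a + b))) -> false; a = 42; (not ((3 * tmp) == (5 * tmp))) -> true; acc = 48; acc = 9; return 15
revised: tmp = 6; acc = 9; (not ((not ((a * a) > (tmp * 0))) and (not ((acc % 4) == (a + b))))) -> true; b = 0; (not ((3 * tmp) == (5 * tmp))) -> true; acc = 0; cur = 0; acc = 0; return 12
15 != 12, so the rewrite changes behavior.
verdict: not equivalent; witness: a=-6, b=-3


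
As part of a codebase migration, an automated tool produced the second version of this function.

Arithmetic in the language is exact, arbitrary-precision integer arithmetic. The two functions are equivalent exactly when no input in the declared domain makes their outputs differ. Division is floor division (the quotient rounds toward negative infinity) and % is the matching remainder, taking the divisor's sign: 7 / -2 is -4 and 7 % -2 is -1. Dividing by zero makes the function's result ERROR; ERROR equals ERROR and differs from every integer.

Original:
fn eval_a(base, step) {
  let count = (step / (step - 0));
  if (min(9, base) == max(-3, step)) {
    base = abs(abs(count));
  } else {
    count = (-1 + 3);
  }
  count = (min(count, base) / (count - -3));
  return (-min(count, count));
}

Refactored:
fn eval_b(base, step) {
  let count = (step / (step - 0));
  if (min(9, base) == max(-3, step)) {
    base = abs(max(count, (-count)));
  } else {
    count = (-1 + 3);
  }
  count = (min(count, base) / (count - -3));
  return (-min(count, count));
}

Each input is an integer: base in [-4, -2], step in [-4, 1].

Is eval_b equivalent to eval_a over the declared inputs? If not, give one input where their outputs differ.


The two versions differ — the changes include min/max/abs usage differs.
As a probe, take base=-4, step=-3: eval_a runs count := 1 | (min(9, base) == max(-3, step)): false | count := 2 | count := -1 | result 1; eval_b runs count := 1 | (min(9, base) == max(-3, step)): false | count := 2 | count := -1 | result 1; both end at 1.
Sweeping the whole domain (18 inputs) finds no disagreement.
verdict: equivalent


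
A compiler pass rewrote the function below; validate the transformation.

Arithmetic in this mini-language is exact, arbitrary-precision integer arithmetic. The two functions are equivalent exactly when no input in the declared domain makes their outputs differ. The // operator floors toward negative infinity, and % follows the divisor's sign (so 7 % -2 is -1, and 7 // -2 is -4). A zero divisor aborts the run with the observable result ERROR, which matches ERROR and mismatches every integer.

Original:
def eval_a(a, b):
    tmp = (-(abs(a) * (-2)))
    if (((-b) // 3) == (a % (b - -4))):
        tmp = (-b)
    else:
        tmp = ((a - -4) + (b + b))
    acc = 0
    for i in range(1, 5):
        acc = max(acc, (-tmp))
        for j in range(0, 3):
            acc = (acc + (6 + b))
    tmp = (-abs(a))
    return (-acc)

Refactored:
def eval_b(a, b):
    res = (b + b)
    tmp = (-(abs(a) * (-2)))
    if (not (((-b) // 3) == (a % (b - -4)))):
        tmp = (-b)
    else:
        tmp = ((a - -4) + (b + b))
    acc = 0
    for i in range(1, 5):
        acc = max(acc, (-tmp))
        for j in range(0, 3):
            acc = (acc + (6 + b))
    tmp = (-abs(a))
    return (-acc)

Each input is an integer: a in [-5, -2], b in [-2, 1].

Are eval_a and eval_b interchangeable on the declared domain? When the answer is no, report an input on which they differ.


Consider the input a=-5, b=-2.
eval_a: tmp=10, then (((-b) // 3) == (a % (b - -4))) is false, then tmp=-5, then acc=0, then (i=1), then acc=5, then (j=0), then acc=9, then (j=1), then acc=13, then (j=2), then acc=17, then (i=2), then acc=17, then (j=0), then acc=21, then (j=1), then acc=25, then (j=2), then acc=29, then (i=3), then acc=29, then (j=0), then acc=33, then (j=1), then acc=37, then (j=2), then acc=41, then (i=4), then acc=41, then (j=0), then acc=45, then (j=1), then acc=49, then (j=2), then acc=53, then tmp=-5, then returns -53
eval_b: res=-4, then tmp=10, then (not (((-b) // 3) == (a % (b - -4)))) is true, then tmp=2, then acc=0, then (i=1), then acc=0, then (j=0), then acc=4, then (j=1), then acc=8, then (j=2), then acc=12, then (i=2), then acc=12, then (j=0), then acc=16, then (j=1), then acc=20, then (j=2), then acc=24, then (i=3), then acc=24, then (j=0), then acc=28, then (j=1), then acc=32, then (j=2), then acc=36, then (i=4), then acc=36, then (j=0), then acc=40, then (j=1), then acc=44, then (j=2), then acc=48, then tmp=-5, then returns -48
-53 vs -48 — the two versions disagree here.
verdict: not equivalent; witness: a=-5, b=-2


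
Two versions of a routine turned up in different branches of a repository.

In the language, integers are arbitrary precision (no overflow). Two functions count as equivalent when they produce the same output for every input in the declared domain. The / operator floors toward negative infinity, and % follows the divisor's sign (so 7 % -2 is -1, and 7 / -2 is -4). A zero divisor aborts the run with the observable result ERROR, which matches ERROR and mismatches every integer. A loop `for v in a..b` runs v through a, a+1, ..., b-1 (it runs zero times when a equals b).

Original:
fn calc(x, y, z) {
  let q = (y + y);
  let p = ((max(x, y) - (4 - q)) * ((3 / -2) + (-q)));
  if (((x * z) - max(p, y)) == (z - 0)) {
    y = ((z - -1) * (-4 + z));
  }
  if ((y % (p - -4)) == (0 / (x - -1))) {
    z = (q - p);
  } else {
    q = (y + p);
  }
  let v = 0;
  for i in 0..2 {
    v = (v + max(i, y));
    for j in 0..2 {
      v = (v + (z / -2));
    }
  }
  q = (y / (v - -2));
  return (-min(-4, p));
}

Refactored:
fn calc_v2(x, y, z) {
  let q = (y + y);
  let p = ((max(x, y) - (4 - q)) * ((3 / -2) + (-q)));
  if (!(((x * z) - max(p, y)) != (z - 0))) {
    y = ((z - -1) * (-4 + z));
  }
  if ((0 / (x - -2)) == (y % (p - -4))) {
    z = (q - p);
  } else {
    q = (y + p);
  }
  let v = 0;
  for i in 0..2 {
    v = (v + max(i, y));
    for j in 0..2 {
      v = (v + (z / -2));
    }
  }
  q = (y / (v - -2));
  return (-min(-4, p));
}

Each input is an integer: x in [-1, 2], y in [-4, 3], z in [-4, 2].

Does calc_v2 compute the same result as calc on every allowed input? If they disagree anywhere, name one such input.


There is a counterexample at x=-1, y=-4, z=-4: ERROR on one side, 78 on the other.
calc: q=-8, then p=-78, then (((x * z) - max(p, y)) == (z - 0)) is false, then a zero divisor aborts: ERROR
calc_v2: q=-8, then p=-78, then (!(((x * z) - max(p, y)) != (z - 0))) is false, then ((0 / (x - -2)) == (y % (p - -4))) is false, then q=-82, then v=0, then (i=0), then v=0, then (j=0), then v=2, then (j=1), then v=4, then (i=1), then v=5, then (j=0), then v=7, then (j=1), then v=9, then q=-1, then returns 78
verdict: not equivalent; witness: x=-1, y=-4, z=-4


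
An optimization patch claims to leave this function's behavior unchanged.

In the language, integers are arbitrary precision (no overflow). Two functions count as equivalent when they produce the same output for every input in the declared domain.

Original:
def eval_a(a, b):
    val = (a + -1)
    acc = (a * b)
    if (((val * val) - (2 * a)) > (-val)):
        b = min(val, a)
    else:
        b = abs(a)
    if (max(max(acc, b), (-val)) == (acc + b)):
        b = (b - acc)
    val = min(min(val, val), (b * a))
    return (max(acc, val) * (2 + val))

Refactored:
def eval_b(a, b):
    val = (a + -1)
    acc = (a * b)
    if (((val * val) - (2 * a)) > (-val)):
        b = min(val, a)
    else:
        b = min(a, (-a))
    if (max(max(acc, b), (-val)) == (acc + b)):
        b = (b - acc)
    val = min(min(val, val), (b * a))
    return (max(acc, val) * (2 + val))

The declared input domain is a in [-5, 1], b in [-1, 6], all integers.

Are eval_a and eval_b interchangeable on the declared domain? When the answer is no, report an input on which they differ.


The rewrite breaks on a=1, b=-1, where the results are 0 and -1.
eval_a: val=0, then acc=-1, then (((val * val) - (2 * a)) > (-val)) is false, then b=1, then (max(max(acc, b), (-val)) == (acc + b)) is false, then val=0, then returns 0
eval_b: val=0, then acc=-1, then (((val * val) - (2 * a)) > (-val)) is false, then b=-1, then (max(max(acc, b), (-val)) == (acc + b)) is false, then val=-1, then returns -1
verdict: not equivalent; witness: a=1, b=-1


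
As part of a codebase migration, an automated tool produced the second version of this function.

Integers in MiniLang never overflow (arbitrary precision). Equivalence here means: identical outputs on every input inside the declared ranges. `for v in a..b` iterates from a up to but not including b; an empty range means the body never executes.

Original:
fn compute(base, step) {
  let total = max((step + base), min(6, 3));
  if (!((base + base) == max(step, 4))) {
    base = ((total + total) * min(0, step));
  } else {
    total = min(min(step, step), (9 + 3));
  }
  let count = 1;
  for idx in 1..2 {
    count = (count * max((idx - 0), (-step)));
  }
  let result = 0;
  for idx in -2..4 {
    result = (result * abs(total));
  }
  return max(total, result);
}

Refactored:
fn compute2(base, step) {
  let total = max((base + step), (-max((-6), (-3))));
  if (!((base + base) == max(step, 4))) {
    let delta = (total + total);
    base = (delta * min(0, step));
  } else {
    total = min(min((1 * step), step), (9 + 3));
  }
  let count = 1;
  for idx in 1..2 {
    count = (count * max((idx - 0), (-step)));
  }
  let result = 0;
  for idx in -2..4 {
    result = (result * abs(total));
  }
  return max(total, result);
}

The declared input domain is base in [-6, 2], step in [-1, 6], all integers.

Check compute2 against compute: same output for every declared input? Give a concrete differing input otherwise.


The two versions differ — the changes include min/max/abs usage differs, and local variable names differ, and arithmetic usage differs, and constant usage differs, and statement counts differ.
One worked example (base=-1, step=2) — compute: total = 3; (!((base + base) == max(step, 4))) -> true; base = 0; count = 1; [idx=1]; count = 1; result = 0; [idx=-2]; result = 0; [idx=-1]; result = 0; [idx=0]; result = 0; [idx=1]; result = 0; [idx=2]; result = 0; [idx=3]; result = 0; return 3; compute2: total = 3; (!((base + base) == max(step, 4))) -> true; delta = 6; base = 0; count = 1; [idx=1]; count = 1; result = 0; [idx=-2]; result = 0; [idx=-1]; result = 0; [idx=0]; result = 0; [idx=1]; result = 0; [idx=2]; result = 0; [idx=3]; result = 0; return 3; agreement on 3.
Sweeping the whole domain (72 inputs) finds no disagreement.
verdict: equivalent


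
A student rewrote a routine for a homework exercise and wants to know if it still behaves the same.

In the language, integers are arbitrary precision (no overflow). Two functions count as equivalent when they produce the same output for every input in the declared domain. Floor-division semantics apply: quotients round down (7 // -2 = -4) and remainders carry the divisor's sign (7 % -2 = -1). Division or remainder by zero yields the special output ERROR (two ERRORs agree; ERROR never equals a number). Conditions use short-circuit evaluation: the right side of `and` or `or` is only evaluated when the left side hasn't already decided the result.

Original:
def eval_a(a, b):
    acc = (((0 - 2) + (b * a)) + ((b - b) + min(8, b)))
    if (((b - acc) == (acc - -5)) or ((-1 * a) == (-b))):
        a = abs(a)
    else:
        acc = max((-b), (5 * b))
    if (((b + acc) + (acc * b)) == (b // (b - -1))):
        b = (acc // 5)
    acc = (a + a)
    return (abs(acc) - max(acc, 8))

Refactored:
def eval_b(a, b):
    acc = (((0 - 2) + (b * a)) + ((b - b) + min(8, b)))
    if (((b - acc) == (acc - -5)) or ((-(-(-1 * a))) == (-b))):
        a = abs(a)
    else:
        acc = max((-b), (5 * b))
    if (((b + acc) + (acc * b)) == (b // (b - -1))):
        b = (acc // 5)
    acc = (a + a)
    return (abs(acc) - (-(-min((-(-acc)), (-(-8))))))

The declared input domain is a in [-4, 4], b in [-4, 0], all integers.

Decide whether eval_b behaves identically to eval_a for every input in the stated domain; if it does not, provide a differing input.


On input a=-4, b=-3, eval_a returns 0 while eval_b returns 16.
verdict: not equivalent; witness: a=-4, b=-3


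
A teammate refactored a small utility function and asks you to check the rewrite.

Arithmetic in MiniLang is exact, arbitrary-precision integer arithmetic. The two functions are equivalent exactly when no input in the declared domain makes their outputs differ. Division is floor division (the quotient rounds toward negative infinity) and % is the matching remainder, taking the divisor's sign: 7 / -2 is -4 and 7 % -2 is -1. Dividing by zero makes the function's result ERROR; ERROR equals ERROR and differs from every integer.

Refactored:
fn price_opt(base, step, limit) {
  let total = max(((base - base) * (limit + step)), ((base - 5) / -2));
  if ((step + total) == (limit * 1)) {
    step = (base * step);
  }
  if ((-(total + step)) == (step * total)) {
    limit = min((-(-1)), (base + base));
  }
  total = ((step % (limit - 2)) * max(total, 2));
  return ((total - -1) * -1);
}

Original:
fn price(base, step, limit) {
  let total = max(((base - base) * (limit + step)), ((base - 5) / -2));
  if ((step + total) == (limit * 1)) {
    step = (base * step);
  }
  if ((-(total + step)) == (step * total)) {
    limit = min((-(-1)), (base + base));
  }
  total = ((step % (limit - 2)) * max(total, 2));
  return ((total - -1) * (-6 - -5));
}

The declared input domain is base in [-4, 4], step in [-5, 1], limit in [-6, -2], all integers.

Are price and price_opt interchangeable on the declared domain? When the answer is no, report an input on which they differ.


This is a faithful refactor — arithmetic usage differs, plus constant usage differs, but the computed results match everywhere.
Tracing base=3, step=-5, limit=-5: price: total becomes 1; next ((step + total) == (limit * 1)) evaluates to false; next ((-(total + step)) == (step * total)) evaluates to false; next total becomes -10; next final value 9 | price_opt: total becomes 1; next ((step + total) == (limit * 1)) evaluates to false; next ((-(total + step)) == (step * total)) evaluates to false; next total becomes -10; next final value 9 — matching result 9.
Every one of the 315 inputs gives matching results.
verdict: equivalent
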